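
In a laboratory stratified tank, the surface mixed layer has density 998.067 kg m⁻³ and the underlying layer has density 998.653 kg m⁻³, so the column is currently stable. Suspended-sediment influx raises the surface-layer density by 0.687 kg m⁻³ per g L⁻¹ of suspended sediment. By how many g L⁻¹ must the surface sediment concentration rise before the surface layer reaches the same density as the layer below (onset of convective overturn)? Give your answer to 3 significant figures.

Density deficit of the surface layer: 998.653 − 998.067 = 0.586 kg m⁻³.
Required change = 0.586 / 0.687 = 0.853 g L⁻¹.

0.853 g L⁻¹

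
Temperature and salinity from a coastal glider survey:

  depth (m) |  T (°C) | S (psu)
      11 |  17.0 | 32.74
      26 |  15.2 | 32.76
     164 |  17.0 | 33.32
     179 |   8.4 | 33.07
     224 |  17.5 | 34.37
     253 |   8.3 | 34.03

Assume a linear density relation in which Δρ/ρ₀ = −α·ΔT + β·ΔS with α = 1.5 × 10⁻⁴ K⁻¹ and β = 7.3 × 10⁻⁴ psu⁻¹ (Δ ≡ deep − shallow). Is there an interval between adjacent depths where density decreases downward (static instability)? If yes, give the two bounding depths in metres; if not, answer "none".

179–224 m

Evaluate Δρ/ρ₀ = −αΔT + βΔS across each adjacent pair:
  11–26 m: −αΔT+βΔS = −(1.5 × 10⁻⁴)(-1.8)+(7.3 × 10⁻⁴)(+0.02) = 2.8 × 10⁻⁴ → stable
  26–164 m: −αΔT+βΔS = −(1.5 × 10⁻⁴)(+1.8)+(7.3 × 10⁻⁴)(+0.56) = 1.4 × 10⁻⁴ → stable
  164–179 m: −αΔT+βΔS = −(1.5 × 10⁻⁴)(-8.6)+(7.3 × 10⁻⁴)(-0.25) = 1.1 × 10⁻³ → stable
  179–224 m: −αΔT+βΔS = −(1.5 × 10⁻⁴)(+9.1)+(7.3 × 10⁻⁴)(+1.30) = -4.2 × 10⁻⁴ → UNSTABLE
  224–253 m: −αΔT+βΔS = −(1.5 × 10⁻⁴)(-9.2)+(7.3 × 10⁻⁴)(-0.34) = 1.1 × 10⁻³ → stable
The 179–224 m interval has Δρ < 0: lighter water underlies denser water.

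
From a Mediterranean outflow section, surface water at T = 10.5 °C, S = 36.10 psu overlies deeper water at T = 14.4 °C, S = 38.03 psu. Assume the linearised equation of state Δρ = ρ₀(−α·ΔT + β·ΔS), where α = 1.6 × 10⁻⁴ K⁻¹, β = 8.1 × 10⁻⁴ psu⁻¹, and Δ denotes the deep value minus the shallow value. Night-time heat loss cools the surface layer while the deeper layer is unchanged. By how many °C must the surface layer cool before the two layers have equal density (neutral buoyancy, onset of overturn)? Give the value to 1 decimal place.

Neutral buoyancy requires Δρ = 0, i.e. −α(T_deep − T_surf′) + β(S_deep − S_surf) = 0.
T_surf′ = T_deep − (β/α)·ΔS = 14.4 − (8.1 × 10⁻⁴/1.6 × 10⁻⁴)·(+1.93) = 4.629 °C.
Cooling required: 10.5 − (4.629) = 5.871 °C.

5.9 °C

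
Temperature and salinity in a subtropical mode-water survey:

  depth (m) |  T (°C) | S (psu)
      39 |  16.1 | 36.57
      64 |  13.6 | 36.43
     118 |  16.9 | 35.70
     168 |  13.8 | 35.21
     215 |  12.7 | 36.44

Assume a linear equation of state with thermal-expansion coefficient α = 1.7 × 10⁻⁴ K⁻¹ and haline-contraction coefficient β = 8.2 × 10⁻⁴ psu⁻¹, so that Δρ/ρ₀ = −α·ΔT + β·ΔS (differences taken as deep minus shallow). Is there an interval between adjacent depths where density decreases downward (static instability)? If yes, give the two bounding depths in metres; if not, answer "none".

64–118 m

Evaluate Δρ/ρ₀ = −αΔT + βΔS across each adjacent pair:
  39–64 m: −αΔT+βΔS = −(1.7 × 10⁻⁴)(-2.5)+(8.2 × 10⁻⁴)(-0.14) = 3.1 × 10⁻⁴ → stable
  64–118 m: −αΔT+βΔS = −(1.7 × 10⁻⁴)(+3.3)+(8.2 × 10⁻⁴)(-0.73) = -1.2 × 10⁻³ → UNSTABLE
  118–168 m: −αΔT+βΔS = −(1.7 × 10⁻⁴)(-3.1)+(8.2 × 10⁻⁴)(-0.49) = 1.3 × 10⁻⁴ → stable
  168–215 m: −αΔT+βΔS = −(1.7 × 10⁻⁴)(-1.1)+(8.2 × 10⁻⁴)(+1.23) = 1.2 × 10⁻³ → stable
The 64–118 m interval has Δρ < 0: lighter water underlies denser water.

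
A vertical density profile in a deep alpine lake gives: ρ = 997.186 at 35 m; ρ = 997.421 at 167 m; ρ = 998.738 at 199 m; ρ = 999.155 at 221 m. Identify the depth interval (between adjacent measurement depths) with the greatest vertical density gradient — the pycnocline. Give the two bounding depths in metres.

167–199 m

Compute the density gradient over each adjacent pair:
  35–167 m: Δρ/Δz = 0.235/132 = 1.8 × 10⁻³ kg m⁻⁴
  167–199 m: Δρ/Δz = 1.317/32 = 0.041 kg m⁻⁴
  199–221 m: Δρ/Δz = 0.417/22 = 0.019 kg m⁻⁴
The largest gradient is in the 167–199 m interval — the pycnocline.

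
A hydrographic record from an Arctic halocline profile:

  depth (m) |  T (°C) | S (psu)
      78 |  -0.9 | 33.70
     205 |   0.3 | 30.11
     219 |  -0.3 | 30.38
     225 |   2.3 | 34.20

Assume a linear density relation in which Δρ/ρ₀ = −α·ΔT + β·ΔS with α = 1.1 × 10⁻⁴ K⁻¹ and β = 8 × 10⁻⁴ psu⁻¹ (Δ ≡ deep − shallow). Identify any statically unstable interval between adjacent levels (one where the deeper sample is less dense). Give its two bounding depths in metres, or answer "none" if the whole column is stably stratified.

78–205 m

Evaluate Δρ/ρ₀ = −αΔT + βΔS across each adjacent pair:
  78–205 m: −αΔT+βΔS = −(1.1 × 10⁻⁴)(+1.2)+(8 × 10⁻⁴)(-3.59) = -3.0 × 10⁻³ → UNSTABLE
  205–219 m: −αΔT+βΔS = −(1.1 × 10⁻⁴)(-0.6)+(8 × 10⁻⁴)(+0.27) = 2.8 × 10⁻⁴ → stable
  219–225 m: −αΔT+βΔS = −(1.1 × 10⁻⁴)(+2.6)+(8 × 10⁻⁴)(+3.82) = 2.8 × 10⁻³ → stable
The 78–205 m interval has Δρ < 0: lighter water underlies denser water.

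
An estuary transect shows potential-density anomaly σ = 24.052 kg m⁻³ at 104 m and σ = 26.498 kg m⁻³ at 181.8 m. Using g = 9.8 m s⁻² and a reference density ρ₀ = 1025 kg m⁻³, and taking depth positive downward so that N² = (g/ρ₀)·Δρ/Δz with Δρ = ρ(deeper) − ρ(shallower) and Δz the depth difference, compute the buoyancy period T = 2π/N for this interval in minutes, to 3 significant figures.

Δρ = 1026.498 − 1024.052 = 2.446 kg m⁻³ over Δz = 181.8 − 104 = 77.8 m.
N² = (9.8/1025) × (2.446/77.8) = 3.0059 × 10⁻⁴ s⁻².
N = √(3.0059 × 10⁻⁴) = 0.017338 rad s⁻¹, so T = 2π/N = 362.39 s = 6.0398 min ≈ 6.04 min.

6.04 min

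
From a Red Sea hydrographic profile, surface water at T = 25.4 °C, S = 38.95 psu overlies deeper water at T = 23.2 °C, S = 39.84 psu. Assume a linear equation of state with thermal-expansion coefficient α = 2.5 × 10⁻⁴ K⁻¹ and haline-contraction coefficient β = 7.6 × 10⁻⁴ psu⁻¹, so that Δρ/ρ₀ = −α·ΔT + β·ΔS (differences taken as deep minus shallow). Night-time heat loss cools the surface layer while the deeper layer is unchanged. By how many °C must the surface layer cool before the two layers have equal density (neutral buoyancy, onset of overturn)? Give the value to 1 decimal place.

4.9 °C

Neutral buoyancy requires Δρ = 0, i.e. −α(T_deep − T_surf′) + β(S_deep − S_surf) = 0.
T_surf′ = T_deep − (β/α)·ΔS = 23.2 − (7.6 × 10⁻⁴/2.5 × 10⁻⁴)·(+0.89) = 20.494 °C.
Cooling required: 25.4 − (20.494) = 4.906 °C.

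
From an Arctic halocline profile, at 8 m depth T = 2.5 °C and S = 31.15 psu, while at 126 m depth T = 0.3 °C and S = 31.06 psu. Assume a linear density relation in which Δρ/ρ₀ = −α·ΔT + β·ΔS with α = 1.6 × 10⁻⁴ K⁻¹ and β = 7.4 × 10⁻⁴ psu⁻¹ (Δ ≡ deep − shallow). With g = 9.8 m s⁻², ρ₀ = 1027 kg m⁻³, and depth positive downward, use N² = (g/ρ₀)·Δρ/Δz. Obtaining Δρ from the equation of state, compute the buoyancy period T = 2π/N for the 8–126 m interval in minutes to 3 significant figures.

21.5 min

ΔT = -2.2 K, ΔS = -0.09 psu (deep − shallow).
Δρ/ρ₀ = −αΔT + βΔS = 3.52 × 10⁻⁴ − 6.66 × 10⁻⁵ = 2.854 × 10⁻⁴, so Δρ ≈ 0.2931 kg m⁻³.
N² = (g/ρ₀)·Δρ/Δz = g·(Δρ/ρ₀)/Δz = 9.8 × 2.854 × 10⁻⁴ / 118 = 2.3703 × 10⁻⁵ s⁻².
N = √(2.3703 × 10⁻⁵) = 4.8686 × 10⁻³ rad s⁻¹ → T = 2π/N = 1.2906 × 10³ s = 21.510 min ≈ 21.5 min.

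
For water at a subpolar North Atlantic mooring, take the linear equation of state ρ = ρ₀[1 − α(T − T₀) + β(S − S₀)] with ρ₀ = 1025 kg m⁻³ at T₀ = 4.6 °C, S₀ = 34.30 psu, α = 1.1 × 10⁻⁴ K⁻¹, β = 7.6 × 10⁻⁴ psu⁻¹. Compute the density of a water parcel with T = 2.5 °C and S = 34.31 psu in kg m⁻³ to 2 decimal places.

T − T₀ = -2.1 K, S − S₀ = +0.01 psu.
Bracket = 1 − α·(-2.1) + β·(+0.01) = 1 + (2.386 × 10⁻⁴) = 1.0002386.
ρ = 1025 × 1.0002386 = 1025.24 kg m⁻³.

1025.24 kg m⁻³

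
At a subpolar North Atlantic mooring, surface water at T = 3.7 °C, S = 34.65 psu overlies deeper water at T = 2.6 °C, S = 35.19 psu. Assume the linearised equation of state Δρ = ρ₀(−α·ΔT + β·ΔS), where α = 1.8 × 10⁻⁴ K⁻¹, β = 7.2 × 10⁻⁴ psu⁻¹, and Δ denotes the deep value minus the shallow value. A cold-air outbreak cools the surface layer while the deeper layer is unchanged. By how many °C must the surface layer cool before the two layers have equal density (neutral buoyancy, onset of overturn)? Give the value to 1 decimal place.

Neutral buoyancy requires Δρ = 0, i.e. −α(T_deep − T_surf′) + β(S_deep − S_surf) = 0.
T_surf′ = T_deep − (β/α)·ΔS = 2.6 − (7.2 × 10⁻⁴/1.8 × 10⁻⁴)·(+0.54) = 0.440 °C.
Cooling required: 3.7 − (0.440) = 3.260 °C.

3.3 °C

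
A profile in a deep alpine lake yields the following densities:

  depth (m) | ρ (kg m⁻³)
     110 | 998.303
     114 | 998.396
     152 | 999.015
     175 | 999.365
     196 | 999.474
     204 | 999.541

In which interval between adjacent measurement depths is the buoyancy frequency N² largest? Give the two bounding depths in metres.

Compute the density gradient over each adjacent pair:
  110–114 m: Δρ/Δz = 0.093/4 = 0.023 kg m⁻⁴
  114–152 m: Δρ/Δz = 0.619/38 = 0.016 kg m⁻⁴
  152–175 m: Δρ/Δz = 0.350/23 = 0.015 kg m⁻⁴
  175–196 m: Δρ/Δz = 0.109/21 = 5.2 × 10⁻³ kg m⁻⁴
  196–204 m: Δρ/Δz = 0.067/8 = 8.4 × 10⁻³ kg m⁻⁴
The largest gradient is in the 110–114 m interval — the pycnocline.

110–114 m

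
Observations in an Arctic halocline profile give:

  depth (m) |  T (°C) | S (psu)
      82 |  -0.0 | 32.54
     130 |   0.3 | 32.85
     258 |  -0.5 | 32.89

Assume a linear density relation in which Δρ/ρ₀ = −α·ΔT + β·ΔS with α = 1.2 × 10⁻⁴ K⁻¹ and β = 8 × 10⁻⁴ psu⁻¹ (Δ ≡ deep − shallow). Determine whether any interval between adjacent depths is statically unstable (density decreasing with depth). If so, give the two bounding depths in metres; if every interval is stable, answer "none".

none

Evaluate Δρ/ρ₀ = −αΔT + βΔS across each adjacent pair:
  82–130 m: −αΔT+βΔS = −(1.2 × 10⁻⁴)(+0.3)+(8 × 10⁻⁴)(+0.31) = 2.1 × 10⁻⁴ → stable
  130–258 m: −αΔT+βΔS = −(1.2 × 10⁻⁴)(-0.8)+(8 × 10⁻⁴)(+0.04) = 1.3 × 10⁻⁴ → stable
Every interval has Δρ > 0: the column is stably stratified throughout.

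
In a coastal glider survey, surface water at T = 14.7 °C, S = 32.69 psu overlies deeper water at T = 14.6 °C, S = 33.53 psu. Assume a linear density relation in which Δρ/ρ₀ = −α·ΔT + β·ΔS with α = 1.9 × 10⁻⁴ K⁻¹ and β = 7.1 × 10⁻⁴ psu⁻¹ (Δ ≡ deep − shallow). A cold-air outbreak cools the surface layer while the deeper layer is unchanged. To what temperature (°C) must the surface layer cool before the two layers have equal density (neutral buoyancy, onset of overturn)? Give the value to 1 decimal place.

11.5 °C

Neutral buoyancy requires Δρ = 0, i.e. −α(T_deep − T_surf′) + β(S_deep − S_surf) = 0.
T_surf′ = T_deep − (β/α)·ΔS = 14.6 − (7.1 × 10⁻⁴/1.9 × 10⁻⁴)·(+0.84) = 11.461 °C.
Cooling required: 14.7 − (11.461) = 3.239 °C.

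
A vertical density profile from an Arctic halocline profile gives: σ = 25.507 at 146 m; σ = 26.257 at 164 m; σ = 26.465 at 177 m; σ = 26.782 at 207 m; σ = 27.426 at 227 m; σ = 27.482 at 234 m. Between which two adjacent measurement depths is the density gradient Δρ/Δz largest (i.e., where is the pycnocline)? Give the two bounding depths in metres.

Compute the density gradient over each adjacent pair:
  146–164 m: Δρ/Δz = 0.750/18 = 0.042 kg m⁻⁴
  164–177 m: Δρ/Δz = 0.208/13 = 0.016 kg m⁻⁴
  177–207 m: Δρ/Δz = 0.317/30 = 0.011 kg m⁻⁴
  207–227 m: Δρ/Δz = 0.644/20 = 0.032 kg m⁻⁴
  227–234 m: Δρ/Δz = 0.056/7 = 8.0 × 10⁻³ kg m⁻⁴
The largest gradient is in the 146–164 m interval — the pycnocline.

146–164 m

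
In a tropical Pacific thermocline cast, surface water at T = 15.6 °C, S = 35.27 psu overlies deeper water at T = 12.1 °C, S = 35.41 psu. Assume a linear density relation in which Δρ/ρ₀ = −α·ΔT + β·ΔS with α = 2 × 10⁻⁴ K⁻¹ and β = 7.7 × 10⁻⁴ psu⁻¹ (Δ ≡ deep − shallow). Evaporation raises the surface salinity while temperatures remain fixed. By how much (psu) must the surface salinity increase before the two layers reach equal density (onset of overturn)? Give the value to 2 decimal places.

Neutral buoyancy requires −α(T_deep − T_surf) + β(S_deep − S_surf′) = 0.
S_surf′ = S_deep − (α/β)·ΔT = 35.41 − (2 × 10⁻⁴/7.7 × 10⁻⁴)·(-3.5) = 36.3191 psu.
Increase required: 36.3191 − 35.27 = 1.0491 psu.

1.05 psu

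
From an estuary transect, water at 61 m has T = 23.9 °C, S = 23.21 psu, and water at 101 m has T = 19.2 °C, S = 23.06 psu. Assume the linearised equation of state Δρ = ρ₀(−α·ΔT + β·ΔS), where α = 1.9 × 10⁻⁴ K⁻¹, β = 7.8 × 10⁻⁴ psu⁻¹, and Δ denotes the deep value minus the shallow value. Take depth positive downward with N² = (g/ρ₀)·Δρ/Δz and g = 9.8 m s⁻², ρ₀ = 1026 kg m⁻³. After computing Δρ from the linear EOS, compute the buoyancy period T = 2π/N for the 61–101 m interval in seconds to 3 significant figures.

ΔT = -4.7 K, ΔS = -0.15 psu (deep − shallow).
Δρ/ρ₀ = −αΔT + βΔS = 8.93 × 10⁻⁴ − 1.17 × 10⁻⁴ = 7.76 × 10⁻⁴, so Δρ ≈ 0.7962 kg m⁻³.
N² = (g/ρ₀)·Δρ/Δz = g·(Δρ/ρ₀)/Δz = 9.8 × 7.76 × 10⁻⁴ / 40 = 1.9012 × 10⁻⁴ s⁻².
N = √(1.9012 × 10⁻⁴) = 0.013788 rad s⁻¹ → T = 2π/N = 455.70 s ≈ 456 s.

456 s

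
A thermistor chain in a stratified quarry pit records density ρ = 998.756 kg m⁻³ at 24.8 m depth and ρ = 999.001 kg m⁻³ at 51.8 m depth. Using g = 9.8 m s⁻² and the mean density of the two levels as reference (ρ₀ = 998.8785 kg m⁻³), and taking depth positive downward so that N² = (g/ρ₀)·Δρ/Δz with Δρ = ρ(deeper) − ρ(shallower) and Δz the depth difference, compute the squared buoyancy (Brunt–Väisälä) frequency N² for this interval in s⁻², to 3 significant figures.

Δρ = 999.001 − 998.756 = 0.245 kg m⁻³ over Δz = 51.8 − 24.8 = 27 m.
N² = (9.8/998.8785) × (0.245/27) = 8.9026 × 10⁻⁵ s⁻² ≈ 8.90 × 10⁻⁵ s⁻².
Since Δρ > 0 the layer is stably stratified.

8.90 × 10⁻⁵ s⁻²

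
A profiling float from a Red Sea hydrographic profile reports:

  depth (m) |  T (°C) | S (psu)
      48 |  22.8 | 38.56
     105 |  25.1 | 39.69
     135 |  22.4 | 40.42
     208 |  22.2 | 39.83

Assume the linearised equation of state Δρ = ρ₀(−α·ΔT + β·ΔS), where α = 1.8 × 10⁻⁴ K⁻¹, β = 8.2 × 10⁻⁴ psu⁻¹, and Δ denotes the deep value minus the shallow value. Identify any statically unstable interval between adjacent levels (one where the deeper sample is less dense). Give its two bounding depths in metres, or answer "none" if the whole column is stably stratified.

135–208 m

Evaluate Δρ/ρ₀ = −αΔT + βΔS across each adjacent pair:
  48–105 m: −αΔT+βΔS = −(1.8 × 10⁻⁴)(+2.3)+(8.2 × 10⁻⁴)(+1.13) = 5.1 × 10⁻⁴ → stable
  105–135 m: −αΔT+βΔS = −(1.8 × 10⁻⁴)(-2.7)+(8.2 × 10⁻⁴)(+0.73) = 1.1 × 10⁻³ → stable
  135–208 m: −αΔT+βΔS = −(1.8 × 10⁻⁴)(-0.2)+(8.2 × 10⁻⁴)(-0.59) = -4.5 × 10⁻⁴ → UNSTABLE
The 135–208 m interval has Δρ < 0: lighter water underlies denser water.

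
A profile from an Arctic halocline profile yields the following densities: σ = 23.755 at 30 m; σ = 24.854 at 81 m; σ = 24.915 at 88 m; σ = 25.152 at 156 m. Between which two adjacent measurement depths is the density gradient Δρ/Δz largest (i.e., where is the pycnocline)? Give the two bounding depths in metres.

30–81 m

Compute the density gradient over each adjacent pair:
  30–81 m: Δρ/Δz = 1.099/51 = 0.022 kg m⁻⁴
  81–88 m: Δρ/Δz = 0.061/7 = 8.7 × 10⁻³ kg m⁻⁴
  88–156 m: Δρ/Δz = 0.237/68 = 3.5 × 10⁻³ kg m⁻⁴
The largest gradient is in the 30–81 m interval — the pycnocline.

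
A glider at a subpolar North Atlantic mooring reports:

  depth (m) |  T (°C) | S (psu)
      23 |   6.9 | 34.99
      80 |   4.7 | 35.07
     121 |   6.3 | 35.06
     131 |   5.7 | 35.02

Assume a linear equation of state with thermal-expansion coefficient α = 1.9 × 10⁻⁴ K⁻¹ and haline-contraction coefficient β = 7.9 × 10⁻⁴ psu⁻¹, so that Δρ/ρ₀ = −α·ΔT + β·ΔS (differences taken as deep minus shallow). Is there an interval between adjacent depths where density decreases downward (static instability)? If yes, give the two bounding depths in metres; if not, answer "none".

80–121 m

Evaluate Δρ/ρ₀ = −αΔT + βΔS across each adjacent pair:
  23–80 m: −αΔT+βΔS = −(1.9 × 10⁻⁴)(-2.2)+(7.9 × 10⁻⁴)(+0.08) = 4.8 × 10⁻⁴ → stable
  80–121 m: −αΔT+βΔS = −(1.9 × 10⁻⁴)(+1.6)+(7.9 × 10⁻⁴)(-0.01) = -3.1 × 10⁻⁴ → UNSTABLE
  121–131 m: −αΔT+βΔS = −(1.9 × 10⁻⁴)(-0.6)+(7.9 × 10⁻⁴)(-0.04) = 8.2 × 10⁻⁵ → stable
The 80–121 m interval has Δρ < 0: lighter water underlies denser water.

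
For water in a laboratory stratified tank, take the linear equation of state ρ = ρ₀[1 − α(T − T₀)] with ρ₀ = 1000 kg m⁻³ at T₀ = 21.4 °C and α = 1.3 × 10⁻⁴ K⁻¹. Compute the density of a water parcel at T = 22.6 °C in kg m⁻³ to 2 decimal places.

999.84 kg m⁻³

T − T₀ = +1.2 K.
Bracket = 1 − α·(+1.2) = 1 + (-1.56 × 10⁻⁴) = 0.9998440.
ρ = 1000 × 0.9998440 = 999.84 kg m⁻³.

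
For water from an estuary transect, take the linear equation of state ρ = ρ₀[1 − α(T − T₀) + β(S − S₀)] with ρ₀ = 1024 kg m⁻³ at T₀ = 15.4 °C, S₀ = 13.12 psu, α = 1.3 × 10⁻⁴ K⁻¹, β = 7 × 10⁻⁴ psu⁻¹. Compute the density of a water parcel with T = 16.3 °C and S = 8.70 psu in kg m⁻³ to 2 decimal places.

1020.71 kg m⁻³

T − T₀ = +0.9 K, S − S₀ = -4.42 psu.
Bracket = 1 − α·(+0.9) + β·(-4.42) = 1 + (-3.211 × 10⁻³) = 0.9967890.
ρ = 1024 × 0.9967890 = 1020.71 kg m⁻³.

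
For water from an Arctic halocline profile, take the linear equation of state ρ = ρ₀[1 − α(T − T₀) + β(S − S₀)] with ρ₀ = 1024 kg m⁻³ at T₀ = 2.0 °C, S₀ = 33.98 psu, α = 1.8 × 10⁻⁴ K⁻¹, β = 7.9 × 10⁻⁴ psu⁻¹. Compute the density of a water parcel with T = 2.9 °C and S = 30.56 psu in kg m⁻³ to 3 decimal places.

T − T₀ = +0.9 K, S − S₀ = -3.42 psu.
Bracket = 1 − α·(+0.9) + β·(-3.42) = 1 + (-2.8638 × 10⁻³) = 0.9971362.
ρ = 1024 × 0.9971362 = 1021.067 kg m⁻³.

1021.067 kg m⁻³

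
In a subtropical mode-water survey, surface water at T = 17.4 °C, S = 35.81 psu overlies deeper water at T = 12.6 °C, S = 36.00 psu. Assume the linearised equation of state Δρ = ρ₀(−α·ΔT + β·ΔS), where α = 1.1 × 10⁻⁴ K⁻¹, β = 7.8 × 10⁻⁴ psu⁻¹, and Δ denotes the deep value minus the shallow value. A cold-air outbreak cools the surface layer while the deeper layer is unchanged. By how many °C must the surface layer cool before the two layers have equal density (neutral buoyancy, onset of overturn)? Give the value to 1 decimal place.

Neutral buoyancy requires Δρ = 0, i.e. −α(T_deep − T_surf′) + β(S_deep − S_surf) = 0.
T_surf′ = T_deep − (β/α)·ΔS = 12.6 − (7.8 × 10⁻⁴/1.1 × 10⁻⁴)·(+0.19) = 11.253 °C.
Cooling required: 17.4 − (11.253) = 6.147 °C.

6.1 °C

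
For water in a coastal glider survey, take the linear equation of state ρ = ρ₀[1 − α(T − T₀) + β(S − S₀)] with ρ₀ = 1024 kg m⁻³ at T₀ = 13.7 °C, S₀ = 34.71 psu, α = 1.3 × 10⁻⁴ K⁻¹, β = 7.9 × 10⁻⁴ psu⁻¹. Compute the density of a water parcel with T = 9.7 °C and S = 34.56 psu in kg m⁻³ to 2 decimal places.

T − T₀ = -4.0 K, S − S₀ = -0.15 psu.
Bracket = 1 − α·(-4.0) + β·(-0.15) = 1 + (4.015 × 10⁻⁴) = 1.0004015.
ρ = 1024 × 1.0004015 = 1024.41 kg m⁻³.

1024.41 kg m⁻³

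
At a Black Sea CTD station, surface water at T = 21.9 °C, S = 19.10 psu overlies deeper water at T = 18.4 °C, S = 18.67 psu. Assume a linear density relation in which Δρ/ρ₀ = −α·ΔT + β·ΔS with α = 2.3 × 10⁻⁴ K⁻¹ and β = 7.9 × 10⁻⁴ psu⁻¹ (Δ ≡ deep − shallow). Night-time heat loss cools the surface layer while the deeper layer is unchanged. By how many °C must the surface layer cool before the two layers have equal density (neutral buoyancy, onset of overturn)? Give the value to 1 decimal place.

2.0 °C

Neutral buoyancy requires Δρ = 0, i.e. −α(T_deep − T_surf′) + β(S_deep − S_surf) = 0.
T_surf′ = T_deep − (β/α)·ΔS = 18.4 − (7.9 × 10⁻⁴/2.3 × 10⁻⁴)·(-0.43) = 19.877 °C.
Cooling required: 21.9 − (19.877) = 2.023 °C.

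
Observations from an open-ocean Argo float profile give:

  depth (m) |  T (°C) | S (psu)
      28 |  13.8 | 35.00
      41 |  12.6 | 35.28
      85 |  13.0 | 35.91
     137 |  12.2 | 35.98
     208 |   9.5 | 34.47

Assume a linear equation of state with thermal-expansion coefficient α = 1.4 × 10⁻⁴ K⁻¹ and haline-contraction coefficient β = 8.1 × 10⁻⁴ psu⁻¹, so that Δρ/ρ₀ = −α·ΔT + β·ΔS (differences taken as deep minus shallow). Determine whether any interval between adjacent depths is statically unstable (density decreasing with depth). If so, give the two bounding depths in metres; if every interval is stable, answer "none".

Evaluate Δρ/ρ₀ = −αΔT + βΔS across each adjacent pair:
  28–41 m: −αΔT+βΔS = −(1.4 × 10⁻⁴)(-1.2)+(8.1 × 10⁻⁴)(+0.28) = 3.9 × 10⁻⁴ → stable
  41–85 m: −αΔT+βΔS = −(1.4 × 10⁻⁴)(+0.4)+(8.1 × 10⁻⁴)(+0.63) = 4.5 × 10⁻⁴ → stable
  85–137 m: −αΔT+βΔS = −(1.4 × 10⁻⁴)(-0.8)+(8.1 × 10⁻⁴)(+0.07) = 1.7 × 10⁻⁴ → stable
  137–208 m: −αΔT+βΔS = −(1.4 × 10⁻⁴)(-2.7)+(8.1 × 10⁻⁴)(-1.51) = -8.5 × 10⁻⁴ → UNSTABLE
The 137–208 m interval has Δρ < 0: lighter water underlies denser water.

137–208 m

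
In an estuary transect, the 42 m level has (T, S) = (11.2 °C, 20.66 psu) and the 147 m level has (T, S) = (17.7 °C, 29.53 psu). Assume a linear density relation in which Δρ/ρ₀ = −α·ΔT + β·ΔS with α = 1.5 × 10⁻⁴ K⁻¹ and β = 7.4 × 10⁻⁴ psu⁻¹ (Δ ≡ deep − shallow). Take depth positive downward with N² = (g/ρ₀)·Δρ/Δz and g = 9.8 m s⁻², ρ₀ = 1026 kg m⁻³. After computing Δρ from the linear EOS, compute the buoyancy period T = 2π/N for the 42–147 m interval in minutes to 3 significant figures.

4.59 min

ΔT = +6.5 K, ΔS = +8.87 psu (deep − shallow).
Δρ/ρ₀ = −αΔT + βΔS = -9.75 × 10⁻⁴ + 6.5638 × 10⁻³ = 5.5888 × 10⁻³, so Δρ ≈ 5.734 kg m⁻³.
N² = (g/ρ₀)·Δρ/Δz = g·(Δρ/ρ₀)/Δz = 9.8 × 5.5888 × 10⁻³ / 105 = 5.2162 × 10⁻⁴ s⁻².
N = √(5.2162 × 10⁻⁴) = 0.022839 rad s⁻¹ → T = 2π/N = 275.11 s = 4.5852 min ≈ 4.59 min.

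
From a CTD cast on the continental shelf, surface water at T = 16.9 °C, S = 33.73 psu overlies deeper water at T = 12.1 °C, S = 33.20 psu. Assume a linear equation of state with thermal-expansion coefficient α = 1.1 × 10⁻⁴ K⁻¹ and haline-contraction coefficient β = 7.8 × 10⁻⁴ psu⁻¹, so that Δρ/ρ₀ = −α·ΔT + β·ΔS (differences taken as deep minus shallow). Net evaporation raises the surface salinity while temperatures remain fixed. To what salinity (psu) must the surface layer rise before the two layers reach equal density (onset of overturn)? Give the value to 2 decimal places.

33.88 psu

Neutral buoyancy requires −α(T_deep − T_surf) + β(S_deep − S_surf′) = 0.
S_surf′ = S_deep − (α/β)·ΔT = 33.20 − (1.1 × 10⁻⁴/7.8 × 10⁻⁴)·(-4.8) = 33.8769 psu.
Increase required: 33.8769 − 33.73 = 0.1469 psu.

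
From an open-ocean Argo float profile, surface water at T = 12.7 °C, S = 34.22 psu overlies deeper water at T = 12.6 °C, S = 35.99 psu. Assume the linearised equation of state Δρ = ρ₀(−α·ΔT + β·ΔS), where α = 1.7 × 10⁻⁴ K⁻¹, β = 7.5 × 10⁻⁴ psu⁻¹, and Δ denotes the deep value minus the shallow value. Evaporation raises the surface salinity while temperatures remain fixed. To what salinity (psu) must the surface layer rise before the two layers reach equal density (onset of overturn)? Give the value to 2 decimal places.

Neutral buoyancy requires −α(T_deep − T_surf) + β(S_deep − S_surf′) = 0.
S_surf′ = S_deep − (α/β)·ΔT = 35.99 − (1.7 × 10⁻⁴/7.5 × 10⁻⁴)·(-0.1) = 36.0127 psu.
Increase required: 36.0127 − 34.22 = 1.7927 psu.

36.01 psu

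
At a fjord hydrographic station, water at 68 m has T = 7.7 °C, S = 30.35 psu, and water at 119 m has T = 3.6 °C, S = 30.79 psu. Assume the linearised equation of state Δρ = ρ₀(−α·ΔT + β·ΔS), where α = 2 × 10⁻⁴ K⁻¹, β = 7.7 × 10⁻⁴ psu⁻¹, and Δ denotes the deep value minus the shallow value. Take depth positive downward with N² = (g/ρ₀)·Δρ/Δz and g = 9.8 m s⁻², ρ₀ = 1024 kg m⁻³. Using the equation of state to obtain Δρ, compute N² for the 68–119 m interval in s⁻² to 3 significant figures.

2.23 × 10⁻⁴ s⁻²

ΔT = -4.1 K, ΔS = +0.44 psu (deep − shallow).
Δρ/ρ₀ = −αΔT + βΔS = 8.20 × 10⁻⁴ + 3.388 × 10⁻⁴ = 1.1588 × 10⁻³, so Δρ ≈ 1.187 kg m⁻³.
N² = (g/ρ₀)·Δρ/Δz = g·(Δρ/ρ₀)/Δz = 9.8 × 1.1588 × 10⁻³ / 51 = 2.2267 × 10⁻⁴ s⁻² ≈ 2.23 × 10⁻⁴ s⁻².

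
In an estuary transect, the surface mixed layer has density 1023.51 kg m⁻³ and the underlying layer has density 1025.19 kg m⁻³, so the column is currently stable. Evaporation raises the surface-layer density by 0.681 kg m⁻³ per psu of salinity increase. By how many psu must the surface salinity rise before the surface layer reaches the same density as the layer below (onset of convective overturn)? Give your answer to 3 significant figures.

Density deficit of the surface layer: 1025.19 − 1023.51 = 1.68 kg m⁻³.
Required change = 1.68 / 0.681 = 2.47 psu.

2.47 psu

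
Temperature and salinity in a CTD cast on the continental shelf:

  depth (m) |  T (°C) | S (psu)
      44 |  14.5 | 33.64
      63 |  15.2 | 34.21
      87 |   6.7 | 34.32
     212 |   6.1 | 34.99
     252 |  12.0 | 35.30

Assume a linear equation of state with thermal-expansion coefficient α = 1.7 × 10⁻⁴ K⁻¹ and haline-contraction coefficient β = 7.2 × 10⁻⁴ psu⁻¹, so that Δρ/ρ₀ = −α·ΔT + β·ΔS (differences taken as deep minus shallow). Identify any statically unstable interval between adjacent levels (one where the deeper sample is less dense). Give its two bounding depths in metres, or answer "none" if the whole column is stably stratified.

212–252 m

Evaluate Δρ/ρ₀ = −αΔT + βΔS across each adjacent pair:
  44–63 m: −αΔT+βΔS = −(1.7 × 10⁻⁴)(+0.7)+(7.2 × 10⁻⁴)(+0.57) = 2.9 × 10⁻⁴ → stable
  63–87 m: −αΔT+βΔS = −(1.7 × 10⁻⁴)(-8.5)+(7.2 × 10⁻⁴)(+0.11) = 1.5 × 10⁻³ → stable
  87–212 m: −αΔT+βΔS = −(1.7 × 10⁻⁴)(-0.6)+(7.2 × 10⁻⁴)(+0.67) = 5.8 × 10⁻⁴ → stable
  212–252 m: −αΔT+βΔS = −(1.7 × 10⁻⁴)(+5.9)+(7.2 × 10⁻⁴)(+0.31) = -7.8 × 10⁻⁴ → UNSTABLE
The 212–252 m interval has Δρ < 0: lighter water underlies denser water.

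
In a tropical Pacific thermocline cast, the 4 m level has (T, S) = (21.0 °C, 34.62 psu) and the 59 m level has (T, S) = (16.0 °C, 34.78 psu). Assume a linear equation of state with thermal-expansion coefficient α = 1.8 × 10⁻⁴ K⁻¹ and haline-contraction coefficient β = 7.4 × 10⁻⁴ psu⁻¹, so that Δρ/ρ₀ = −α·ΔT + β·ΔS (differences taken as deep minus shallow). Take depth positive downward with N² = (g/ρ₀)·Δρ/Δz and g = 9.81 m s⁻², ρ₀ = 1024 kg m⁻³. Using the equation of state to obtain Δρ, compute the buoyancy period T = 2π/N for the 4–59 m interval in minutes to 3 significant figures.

ΔT = -5.0 K, ΔS = +0.16 psu (deep − shallow).
Δρ/ρ₀ = −αΔT + βΔS = 9.00 × 10⁻⁴ + 1.184 × 10⁻⁴ = 1.0184 × 10⁻³, so Δρ ≈ 1.043 kg m⁻³.
N² = (g/ρ₀)·Δρ/Δz = g·(Δρ/ρ₀)/Δz = 9.81 × 1.0184 × 10⁻³ / 55 = 1.8165 × 10⁻⁴ s⁻².
N = √(1.8165 × 10⁻⁴) = 0.013478 rad s⁻¹ → T = 2π/N = 466.18 s = 7.7697 min ≈ 7.77 min.

7.77 min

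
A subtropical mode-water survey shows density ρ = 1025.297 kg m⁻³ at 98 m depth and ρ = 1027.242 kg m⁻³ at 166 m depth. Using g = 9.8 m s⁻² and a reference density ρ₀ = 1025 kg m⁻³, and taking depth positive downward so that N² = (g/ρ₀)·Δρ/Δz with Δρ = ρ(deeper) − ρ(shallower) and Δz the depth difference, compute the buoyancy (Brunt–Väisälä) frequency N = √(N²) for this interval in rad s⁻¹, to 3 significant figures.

0.0165 rad s⁻¹

Δρ = 1027.242 − 1025.297 = 1.945 kg m⁻³ over Δz = 166 − 98 = 68 m.
N² = (9.8/1025) × (1.945/68) = 2.7347 × 10⁻⁴ s⁻².
N = √(2.7347 × 10⁻⁴) = 0.016537 rad s⁻¹ ≈ 0.0165 rad s⁻¹.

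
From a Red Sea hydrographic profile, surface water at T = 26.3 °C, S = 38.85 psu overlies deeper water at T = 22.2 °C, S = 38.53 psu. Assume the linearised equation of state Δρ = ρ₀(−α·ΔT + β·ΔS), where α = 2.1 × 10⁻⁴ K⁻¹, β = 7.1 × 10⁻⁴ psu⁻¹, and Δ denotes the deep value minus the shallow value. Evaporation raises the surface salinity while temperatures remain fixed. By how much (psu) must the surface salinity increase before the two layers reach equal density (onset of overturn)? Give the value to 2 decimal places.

Neutral buoyancy requires −α(T_deep − T_surf) + β(S_deep − S_surf′) = 0.
S_surf′ = S_deep − (α/β)·ΔT = 38.53 − (2.1 × 10⁻⁴/7.1 × 10⁻⁴)·(-4.1) = 39.7427 psu.
Increase required: 39.7427 − 38.85 = 0.8927 psu.

0.89 psu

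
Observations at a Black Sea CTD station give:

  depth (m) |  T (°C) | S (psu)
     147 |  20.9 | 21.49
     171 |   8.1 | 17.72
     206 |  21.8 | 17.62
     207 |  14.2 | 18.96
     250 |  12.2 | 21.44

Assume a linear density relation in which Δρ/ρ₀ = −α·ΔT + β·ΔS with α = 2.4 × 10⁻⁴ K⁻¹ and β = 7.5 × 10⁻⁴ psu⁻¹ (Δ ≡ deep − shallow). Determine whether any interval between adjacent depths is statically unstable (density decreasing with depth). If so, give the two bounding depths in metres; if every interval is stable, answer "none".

171–206 m

Evaluate Δρ/ρ₀ = −αΔT + βΔS across each adjacent pair:
  147–171 m: −αΔT+βΔS = −(2.4 × 10⁻⁴)(-12.8)+(7.5 × 10⁻⁴)(-3.77) = 2.4 × 10⁻⁴ → stable
  171–206 m: −αΔT+βΔS = −(2.4 × 10⁻⁴)(+13.7)+(7.5 × 10⁻⁴)(-0.10) = -3.4 × 10⁻³ → UNSTABLE
  206–207 m: −αΔT+βΔS = −(2.4 × 10⁻⁴)(-7.6)+(7.5 × 10⁻⁴)(+1.34) = 2.8 × 10⁻³ → stable
  207–250 m: −αΔT+βΔS = −(2.4 × 10⁻⁴)(-2.0)+(7.5 × 10⁻⁴)(+2.48) = 2.3 × 10⁻³ → stable
The 171–206 m interval has Δρ < 0: lighter water underlies denser water.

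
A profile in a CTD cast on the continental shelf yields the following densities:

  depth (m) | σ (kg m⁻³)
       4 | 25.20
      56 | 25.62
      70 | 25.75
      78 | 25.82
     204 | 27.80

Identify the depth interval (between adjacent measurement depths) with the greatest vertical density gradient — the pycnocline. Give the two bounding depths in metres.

Compute the density gradient over each adjacent pair:
  4–56 m: Δρ/Δz = 0.42/52 = 8.1 × 10⁻³ kg m⁻⁴
  56–70 m: Δρ/Δz = 0.13/14 = 9.3 × 10⁻³ kg m⁻⁴
  70–78 m: Δρ/Δz = 0.07/8 = 8.8 × 10⁻³ kg m⁻⁴
  78–204 m: Δρ/Δz = 1.98/126 = 0.016 kg m⁻⁴
The largest gradient is in the 78–204 m interval — the pycnocline.

78–204 m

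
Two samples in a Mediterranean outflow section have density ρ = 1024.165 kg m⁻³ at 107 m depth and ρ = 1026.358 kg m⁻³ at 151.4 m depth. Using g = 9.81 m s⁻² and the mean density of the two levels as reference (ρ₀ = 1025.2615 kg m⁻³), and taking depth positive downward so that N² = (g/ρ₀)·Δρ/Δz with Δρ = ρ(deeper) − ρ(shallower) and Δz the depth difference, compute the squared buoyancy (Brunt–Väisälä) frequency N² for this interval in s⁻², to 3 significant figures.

Δρ = 1026.358 − 1024.165 = 2.193 kg m⁻³ over Δz = 151.4 − 107 = 44.4 m.
N² = (9.81/1025.2615) × (2.193/44.4) = 4.7260 × 10⁻⁴ s⁻² ≈ 4.73 × 10⁻⁴ s⁻².

4.73 × 10⁻⁴ s⁻²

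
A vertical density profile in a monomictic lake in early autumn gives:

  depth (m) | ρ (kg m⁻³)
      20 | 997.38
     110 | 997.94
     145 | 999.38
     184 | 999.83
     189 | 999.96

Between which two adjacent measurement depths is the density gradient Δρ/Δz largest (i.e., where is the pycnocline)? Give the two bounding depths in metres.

Compute the density gradient over each adjacent pair:
  20–110 m: Δρ/Δz = 0.56/90 = 6.2 × 10⁻³ kg m⁻⁴
  110–145 m: Δρ/Δz = 1.44/35 = 0.041 kg m⁻⁴
  145–184 m: Δρ/Δz = 0.45/39 = 0.012 kg m⁻⁴
  184–189 m: Δρ/Δz = 0.13/5 = 0.026 kg m⁻⁴
The largest gradient is in the 110–145 m interval — the pycnocline.

110–145 m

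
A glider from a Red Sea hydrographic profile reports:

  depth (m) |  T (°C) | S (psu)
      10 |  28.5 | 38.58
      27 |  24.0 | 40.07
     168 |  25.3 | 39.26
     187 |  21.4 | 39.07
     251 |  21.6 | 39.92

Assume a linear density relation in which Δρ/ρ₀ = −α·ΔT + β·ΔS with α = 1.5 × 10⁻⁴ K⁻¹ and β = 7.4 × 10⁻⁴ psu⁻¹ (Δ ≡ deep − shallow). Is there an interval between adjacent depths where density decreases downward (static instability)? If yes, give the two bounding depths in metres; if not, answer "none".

Evaluate Δρ/ρ₀ = −αΔT + βΔS across each adjacent pair:
  10–27 m: −αΔT+βΔS = −(1.5 × 10⁻⁴)(-4.5)+(7.4 × 10⁻⁴)(+1.49) = 1.8 × 10⁻³ → stable
  27–168 m: −αΔT+βΔS = −(1.5 × 10⁻⁴)(+1.3)+(7.4 × 10⁻⁴)(-0.81) = -7.9 × 10⁻⁴ → UNSTABLE
  168–187 m: −αΔT+βΔS = −(1.5 × 10⁻⁴)(-3.9)+(7.4 × 10⁻⁴)(-0.19) = 4.4 × 10⁻⁴ → stable
  187–251 m: −αΔT+βΔS = −(1.5 × 10⁻⁴)(+0.2)+(7.4 × 10⁻⁴)(+0.85) = 6.0 × 10⁻⁴ → stable
The 27–168 m interval has Δρ < 0: lighter water underlies denser water.

27–168 m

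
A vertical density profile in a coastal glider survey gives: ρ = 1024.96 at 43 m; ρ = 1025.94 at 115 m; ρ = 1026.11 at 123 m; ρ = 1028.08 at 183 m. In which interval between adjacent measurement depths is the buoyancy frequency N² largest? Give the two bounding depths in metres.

123–183 m

Compute the density gradient over each adjacent pair:
  43–115 m: Δρ/Δz = 0.98/72 = 0.014 kg m⁻⁴
  115–123 m: Δρ/Δz = 0.17/8 = 0.021 kg m⁻⁴
  123–183 m: Δρ/Δz = 1.97/60 = 0.033 kg m⁻⁴
The largest gradient is in the 123–183 m interval — the pycnocline.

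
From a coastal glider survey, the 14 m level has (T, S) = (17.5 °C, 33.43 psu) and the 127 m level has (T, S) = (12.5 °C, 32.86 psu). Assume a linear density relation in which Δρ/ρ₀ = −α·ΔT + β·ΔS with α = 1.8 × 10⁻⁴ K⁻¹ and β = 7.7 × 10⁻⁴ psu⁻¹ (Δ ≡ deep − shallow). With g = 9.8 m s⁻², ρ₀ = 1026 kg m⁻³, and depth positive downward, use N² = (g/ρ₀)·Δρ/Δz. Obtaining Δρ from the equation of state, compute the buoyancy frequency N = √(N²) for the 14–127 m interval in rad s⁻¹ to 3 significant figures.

6.32 × 10⁻³ rad s⁻¹

ΔT = -5.0 K, ΔS = -0.57 psu (deep − shallow).
Δρ/ρ₀ = −αΔT + βΔS = 9.00 × 10⁻⁴ − 4.389 × 10⁻⁴ = 4.611 × 10⁻⁴, so Δρ ≈ 0.4731 kg m⁻³.
N² = (g/ρ₀)·Δρ/Δz = g·(Δρ/ρ₀)/Δz = 9.8 × 4.611 × 10⁻⁴ / 113 = 3.9989 × 10⁻⁵ s⁻².
N = √(3.9989 × 10⁻⁵) = 6.3237 × 10⁻³ rad s⁻¹ ≈ 6.32 × 10⁻³ rad s⁻¹.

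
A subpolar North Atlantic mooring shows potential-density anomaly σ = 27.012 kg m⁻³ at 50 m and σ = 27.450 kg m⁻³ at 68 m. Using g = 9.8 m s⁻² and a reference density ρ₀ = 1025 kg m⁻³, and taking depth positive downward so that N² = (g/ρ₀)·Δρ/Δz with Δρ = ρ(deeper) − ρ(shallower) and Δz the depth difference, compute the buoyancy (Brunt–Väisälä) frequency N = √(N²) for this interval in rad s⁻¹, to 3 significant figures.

Δρ = 1027.450 − 1027.012 = 0.438 kg m⁻³ over Δz = 68 − 50 = 18 m.
N² = (9.8/1025) × (0.438/18) = 2.3265 × 10⁻⁴ s⁻².
N = √(2.3265 × 10⁻⁴) = 0.015253 rad s⁻¹ ≈ 0.0153 rad s⁻¹.

0.0153 rad s⁻¹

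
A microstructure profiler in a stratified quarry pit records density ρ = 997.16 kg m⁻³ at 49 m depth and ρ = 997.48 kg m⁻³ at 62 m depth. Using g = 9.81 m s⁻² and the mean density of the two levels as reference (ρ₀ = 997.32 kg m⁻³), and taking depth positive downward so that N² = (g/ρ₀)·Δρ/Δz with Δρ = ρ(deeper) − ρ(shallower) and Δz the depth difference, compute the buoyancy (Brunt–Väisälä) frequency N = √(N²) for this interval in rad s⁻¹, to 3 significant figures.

0.0156 rad s⁻¹

Δρ = 997.48 − 997.16 = 0.32 kg m⁻³ over Δz = 62 − 49 = 13 m.
N² = (9.81/997.32) × (0.32/13) = 2.4213 × 10⁻⁴ s⁻².
N = √(2.4213 × 10⁻⁴) = 0.015561 rad s⁻¹ ≈ 0.0156 rad s⁻¹.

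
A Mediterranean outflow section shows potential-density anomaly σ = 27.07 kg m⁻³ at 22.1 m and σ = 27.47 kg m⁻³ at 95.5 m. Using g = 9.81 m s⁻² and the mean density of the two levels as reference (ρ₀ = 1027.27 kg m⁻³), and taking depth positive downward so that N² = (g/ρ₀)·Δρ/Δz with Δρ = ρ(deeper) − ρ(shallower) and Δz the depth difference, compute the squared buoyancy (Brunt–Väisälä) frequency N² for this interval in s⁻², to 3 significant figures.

Δρ = 1027.47 − 1027.07 = 0.40 kg m⁻³ over Δz = 95.5 − 22.1 = 73.4 m.
N² = (9.81/1027.27) × (0.40/73.4) = 5.2041 × 10⁻⁵ s⁻² ≈ 5.20 × 10⁻⁵ s⁻².
Since Δρ > 0 the layer is stably stratified.

5.20 × 10⁻⁵ s⁻²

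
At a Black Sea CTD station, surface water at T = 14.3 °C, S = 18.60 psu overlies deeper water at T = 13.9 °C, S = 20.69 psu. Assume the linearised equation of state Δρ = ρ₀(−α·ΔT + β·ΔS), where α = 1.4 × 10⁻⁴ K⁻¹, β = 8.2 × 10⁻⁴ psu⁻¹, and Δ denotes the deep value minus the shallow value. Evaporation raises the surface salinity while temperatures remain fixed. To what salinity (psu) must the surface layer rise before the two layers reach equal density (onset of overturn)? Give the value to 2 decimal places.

Neutral buoyancy requires −α(T_deep − T_surf) + β(S_deep − S_surf′) = 0.
S_surf′ = S_deep − (α/β)·ΔT = 20.69 − (1.4 × 10⁻⁴/8.2 × 10⁻⁴)·(-0.4) = 20.7583 psu.
Increase required: 20.7583 − 18.60 = 2.1583 psu.

20.76 psu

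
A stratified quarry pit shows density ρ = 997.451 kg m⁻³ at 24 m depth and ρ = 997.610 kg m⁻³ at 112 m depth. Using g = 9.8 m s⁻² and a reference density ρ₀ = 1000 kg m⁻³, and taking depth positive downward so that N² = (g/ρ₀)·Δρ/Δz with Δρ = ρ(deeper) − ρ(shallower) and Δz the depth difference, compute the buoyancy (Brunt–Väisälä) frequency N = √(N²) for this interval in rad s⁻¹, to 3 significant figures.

Δρ = 997.610 − 997.451 = 0.159 kg m⁻³ over Δz = 112 − 24 = 88 m.
N² = (9.8/1000) × (0.159/88) = 1.7707 × 10⁻⁵ s⁻².
N = √(1.7707 × 10⁻⁵) = 4.2080 × 10⁻³ rad s⁻¹ ≈ 4.21 × 10⁻³ rad s⁻¹.

4.21 × 10⁻³ rad s⁻¹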